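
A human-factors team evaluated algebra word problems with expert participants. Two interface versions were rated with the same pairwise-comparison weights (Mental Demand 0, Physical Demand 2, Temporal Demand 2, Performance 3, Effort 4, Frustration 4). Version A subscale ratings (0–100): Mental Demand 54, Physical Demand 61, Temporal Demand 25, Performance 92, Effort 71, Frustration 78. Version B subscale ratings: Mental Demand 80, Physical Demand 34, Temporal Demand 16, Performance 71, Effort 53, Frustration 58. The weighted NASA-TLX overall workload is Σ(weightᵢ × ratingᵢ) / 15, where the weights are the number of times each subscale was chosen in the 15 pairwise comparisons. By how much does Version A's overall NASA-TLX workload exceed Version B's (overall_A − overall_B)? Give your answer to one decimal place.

Version A weighted sum = 0·54 + 2·61 + 2·25 + 3·92 + 4·71 + 4·78 = 0 + 122 + 50 + 276 + 284 + 312 = 1044; overall_A = 1044/15 = 69.6000.
Version B weighted sum = 0·80 + 2·34 + 2·16 + 3·71 + 4·53 + 4·58 = 0 + 68 + 32 + 213 + 212 + 232 = 757; overall_B = 757/15 = 50.4667.
Difference = 69.6000 − 50.4667 = 19.1333 ≈ 19.1.

19.1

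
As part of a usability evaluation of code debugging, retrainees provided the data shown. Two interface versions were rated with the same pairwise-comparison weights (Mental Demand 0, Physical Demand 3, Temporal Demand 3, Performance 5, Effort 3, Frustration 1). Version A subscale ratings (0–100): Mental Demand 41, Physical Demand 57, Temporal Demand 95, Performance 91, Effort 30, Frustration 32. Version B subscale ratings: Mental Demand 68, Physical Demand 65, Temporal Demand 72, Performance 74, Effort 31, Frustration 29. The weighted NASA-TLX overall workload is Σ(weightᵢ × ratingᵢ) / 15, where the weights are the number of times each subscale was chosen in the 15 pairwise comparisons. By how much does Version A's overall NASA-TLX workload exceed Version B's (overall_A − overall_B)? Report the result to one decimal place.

Version A weighted sum = 0·41 + 3·57 + 3·95 + 5·91 + 3·30 + 1·32 = 0 + 171 + 285 + 455 + 90 + 32 = 1033; overall_A = 1033/15 = 68.8667.
Version B weighted sum = 0·68 + 3·65 + 3·72 + 5·74 + 3·31 + 1·29 = 0 + 195 + 216 + 370 + 93 + 29 = 903; overall_B = 903/15 = 60.2000.
Difference = 68.8667 − 60.2000 = 8.6667 ≈ 8.7.

8.7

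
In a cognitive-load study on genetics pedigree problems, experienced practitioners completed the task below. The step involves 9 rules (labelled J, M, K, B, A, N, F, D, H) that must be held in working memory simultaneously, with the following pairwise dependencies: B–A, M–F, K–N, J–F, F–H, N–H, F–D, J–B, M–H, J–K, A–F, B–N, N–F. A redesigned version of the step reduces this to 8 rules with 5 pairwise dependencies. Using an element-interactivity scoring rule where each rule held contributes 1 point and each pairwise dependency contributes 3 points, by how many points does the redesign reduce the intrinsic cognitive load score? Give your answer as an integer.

25

Original: 9 × 1 + 13 × 3 = 9 + 39 = 48.
Redesigned: 8 × 1 + 5 × 3 = 8 + 15 = 23.
Reduction = 48 − 23 = 25.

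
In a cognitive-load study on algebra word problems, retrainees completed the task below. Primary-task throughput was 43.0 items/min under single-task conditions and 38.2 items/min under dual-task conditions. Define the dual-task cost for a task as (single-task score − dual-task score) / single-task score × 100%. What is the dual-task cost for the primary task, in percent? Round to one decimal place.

11.2

Cost = (43.0 − 38.2) / 43.0 × 100%
     = 4.8000 / 43.0 × 100% = 11.1628%.
≈ 11.2%.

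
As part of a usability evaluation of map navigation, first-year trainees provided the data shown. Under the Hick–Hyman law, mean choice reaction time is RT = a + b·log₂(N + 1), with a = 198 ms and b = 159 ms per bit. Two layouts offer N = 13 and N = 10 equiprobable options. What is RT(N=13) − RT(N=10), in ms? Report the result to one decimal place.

55.3

RT(13) = 198 + 159·log₂(14) = 198 + 159·3.8074 = 803.3766 ms.
RT(10) = 198 + 159·log₂(11) = 198 + 159·3.4594 = 748.0446 ms.
Difference = 803.3766 − 748.0446 = 55.3320 ≈ 55.3 ms.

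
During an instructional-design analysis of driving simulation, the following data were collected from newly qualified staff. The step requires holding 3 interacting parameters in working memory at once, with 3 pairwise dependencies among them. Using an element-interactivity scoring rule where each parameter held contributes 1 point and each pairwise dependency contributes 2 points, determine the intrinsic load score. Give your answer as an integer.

9

Element contribution: 3 × 1 = 3.
Interaction contribution: 3 × 2 = 6.
Intrinsic load = 3 + 6 = 9.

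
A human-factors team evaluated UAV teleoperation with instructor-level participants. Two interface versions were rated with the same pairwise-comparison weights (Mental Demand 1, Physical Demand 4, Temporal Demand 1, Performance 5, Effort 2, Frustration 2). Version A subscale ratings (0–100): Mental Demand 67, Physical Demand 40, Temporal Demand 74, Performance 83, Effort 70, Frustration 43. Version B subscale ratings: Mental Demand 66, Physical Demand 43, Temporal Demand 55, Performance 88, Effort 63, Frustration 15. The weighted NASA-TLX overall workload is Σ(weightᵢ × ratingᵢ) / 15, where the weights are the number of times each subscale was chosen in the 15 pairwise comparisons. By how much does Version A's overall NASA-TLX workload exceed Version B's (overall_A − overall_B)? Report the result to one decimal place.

Version A weighted sum = 1·67 + 4·40 + 1·74 + 5·83 + 2·70 + 2·43 = 67 + 160 + 74 + 415 + 140 + 86 = 942; overall_A = 942/15 = 62.8000.
Version B weighted sum = 1·66 + 4·43 + 1·55 + 5·88 + 2·63 + 2·15 = 66 + 172 + 55 + 440 + 126 + 30 = 889; overall_B = 889/15 = 59.2667.
Difference = 62.8000 − 59.2667 = 3.5333 ≈ 3.5.

3.5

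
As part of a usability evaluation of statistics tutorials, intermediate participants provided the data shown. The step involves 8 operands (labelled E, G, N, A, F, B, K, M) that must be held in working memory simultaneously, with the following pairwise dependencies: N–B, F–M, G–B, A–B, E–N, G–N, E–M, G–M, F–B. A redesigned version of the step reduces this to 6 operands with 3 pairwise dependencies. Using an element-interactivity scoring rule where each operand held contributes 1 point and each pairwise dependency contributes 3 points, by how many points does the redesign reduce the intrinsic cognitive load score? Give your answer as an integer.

20

Original: 8 × 1 + 9 × 3 = 8 + 27 = 35.
Redesigned: 6 × 1 + 3 × 3 = 6 + 9 = 15.
Reduction = 35 − 15 = 20.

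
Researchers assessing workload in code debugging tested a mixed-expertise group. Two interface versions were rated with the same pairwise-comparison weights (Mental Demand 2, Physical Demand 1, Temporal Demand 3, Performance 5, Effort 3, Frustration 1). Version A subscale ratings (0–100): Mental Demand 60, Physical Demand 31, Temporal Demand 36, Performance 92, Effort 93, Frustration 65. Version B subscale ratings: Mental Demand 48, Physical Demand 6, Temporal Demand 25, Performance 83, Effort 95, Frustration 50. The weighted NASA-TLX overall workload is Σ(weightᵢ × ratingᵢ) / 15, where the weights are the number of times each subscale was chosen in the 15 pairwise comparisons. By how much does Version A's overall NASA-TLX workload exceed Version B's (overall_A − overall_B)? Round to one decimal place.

9.1

Version A weighted sum = 2·60 + 1·31 + 3·36 + 5·92 + 3·93 + 1·65 = 120 + 31 + 108 + 460 + 279 + 65 = 1063; overall_A = 1063/15 = 70.8667.
Version B weighted sum = 2·48 + 1·6 + 3·25 + 5·83 + 3·95 + 1·50 = 96 + 6 + 75 + 415 + 285 + 50 = 927; overall_B = 927/15 = 61.8000.
Difference = 70.8667 − 61.8000 = 9.0667 ≈ 9.1.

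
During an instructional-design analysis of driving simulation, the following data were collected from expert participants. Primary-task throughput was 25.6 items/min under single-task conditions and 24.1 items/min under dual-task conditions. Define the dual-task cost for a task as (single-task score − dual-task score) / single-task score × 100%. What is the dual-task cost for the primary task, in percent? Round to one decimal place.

Cost = (25.6 − 24.1) / 25.6 × 100%
     = 1.5000 / 25.6 × 100% = 5.8594%.
≈ 5.9%.

5.9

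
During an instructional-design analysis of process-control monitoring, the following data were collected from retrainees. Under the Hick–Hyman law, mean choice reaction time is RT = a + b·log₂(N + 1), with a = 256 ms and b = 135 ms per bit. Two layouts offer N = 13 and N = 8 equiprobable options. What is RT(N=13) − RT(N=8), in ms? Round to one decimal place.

RT(13) = 256 + 135·log₂(14) = 256 + 135·3.8074 = 769.9990 ms.
RT(8) = 256 + 135·log₂(9) = 256 + 135·3.1699 = 683.9365 ms.
Difference = 769.9990 − 683.9365 = 86.0625 ≈ 86.1 ms.

86.1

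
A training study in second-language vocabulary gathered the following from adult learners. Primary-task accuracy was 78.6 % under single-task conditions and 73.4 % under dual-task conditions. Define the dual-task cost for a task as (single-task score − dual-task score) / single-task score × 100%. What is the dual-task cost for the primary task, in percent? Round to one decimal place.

6.6

Cost = (78.6 − 73.4) / 78.6 × 100%
     = 5.2000 / 78.6 × 100% = 6.6158%.
≈ 6.6%.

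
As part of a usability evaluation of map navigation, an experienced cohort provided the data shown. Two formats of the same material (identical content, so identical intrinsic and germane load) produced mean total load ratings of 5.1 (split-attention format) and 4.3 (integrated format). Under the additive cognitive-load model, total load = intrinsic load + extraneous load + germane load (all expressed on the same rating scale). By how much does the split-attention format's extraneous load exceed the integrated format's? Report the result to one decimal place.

0.8

Intrinsic and germane load are equal across formats, so the difference in total load equals the difference in extraneous load.
Extraneous-load difference = 5.1 − 4.3 = 0.8.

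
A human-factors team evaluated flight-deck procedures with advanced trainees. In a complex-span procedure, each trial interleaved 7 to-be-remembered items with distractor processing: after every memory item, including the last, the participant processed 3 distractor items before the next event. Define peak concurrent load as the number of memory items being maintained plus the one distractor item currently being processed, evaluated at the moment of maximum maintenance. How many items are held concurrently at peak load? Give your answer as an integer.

8

Maintenance is greatest during the distractor(s) after memory item 7: all 7 memory items are being held.
One distractor item is concurrently being processed.
Peak concurrent load = 7 + 1 = 8 items.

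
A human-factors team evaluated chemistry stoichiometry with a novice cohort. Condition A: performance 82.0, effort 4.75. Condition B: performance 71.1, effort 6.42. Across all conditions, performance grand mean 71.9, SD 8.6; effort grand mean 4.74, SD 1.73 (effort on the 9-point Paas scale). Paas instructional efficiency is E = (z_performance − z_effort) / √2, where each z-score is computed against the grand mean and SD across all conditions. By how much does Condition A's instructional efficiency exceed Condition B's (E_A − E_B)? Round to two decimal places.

1.58

Condition A: z_P = (82.0 − 71.9)/8.6 = 1.1744; z_E = (4.75 − 4.74)/1.73 = 0.0058; E_A = (1.1744 − 0.0058)/√2 = 0.8263.
Condition B: z_P = (71.1 − 71.9)/8.6 = -0.0930; z_E = (6.42 − 4.74)/1.73 = 0.9711; E_B = (-0.0930 − 0.9711)/√2 = -0.7524.
E_A − E_B = 0.8263 − (-0.7524) = 1.5787 ≈ 1.58.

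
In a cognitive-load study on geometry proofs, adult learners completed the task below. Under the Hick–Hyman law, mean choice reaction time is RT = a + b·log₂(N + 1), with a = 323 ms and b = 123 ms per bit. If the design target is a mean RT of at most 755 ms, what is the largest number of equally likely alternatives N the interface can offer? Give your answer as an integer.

Set 323 + 123·log₂(N + 1) ≤ 755.
log₂(N + 1) ≤ (755 − 323) / 123 = 3.5122.
N + 1 ≤ 2^3.5122 = 11.4098.
N ≤ 10.4098, so the largest integer N is 10.

10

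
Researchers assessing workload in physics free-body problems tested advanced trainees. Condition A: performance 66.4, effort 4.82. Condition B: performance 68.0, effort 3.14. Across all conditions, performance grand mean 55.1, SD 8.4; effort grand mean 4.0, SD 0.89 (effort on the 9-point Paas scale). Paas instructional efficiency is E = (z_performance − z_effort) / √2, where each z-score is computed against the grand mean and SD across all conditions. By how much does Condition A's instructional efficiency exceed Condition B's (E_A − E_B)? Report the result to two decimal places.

Condition A: z_P = (66.4 − 55.1)/8.4 = 1.3452; z_E = (4.82 − 4.0)/0.89 = 0.9213; E_A = (1.3452 − 0.9213)/√2 = 0.2997.
Condition B: z_P = (68.0 − 55.1)/8.4 = 1.5357; z_E = (3.14 − 4.0)/0.89 = -0.9663; E_B = (1.5357 − (-0.9663))/√2 = 1.7692.
E_A − E_B = 0.2997 − 1.7692 = -1.4695 ≈ -1.47.

-1.47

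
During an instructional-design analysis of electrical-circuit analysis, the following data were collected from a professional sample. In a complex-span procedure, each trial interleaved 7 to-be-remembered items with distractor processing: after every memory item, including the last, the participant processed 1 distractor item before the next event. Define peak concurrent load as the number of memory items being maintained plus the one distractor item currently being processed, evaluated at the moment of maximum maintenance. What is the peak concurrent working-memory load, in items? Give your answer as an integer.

8

Maintenance is greatest during the distractor(s) after memory item 7: all 7 memory items are being held.
One distractor item is concurrently being processed.
Peak concurrent load = 7 + 1 = 8 items.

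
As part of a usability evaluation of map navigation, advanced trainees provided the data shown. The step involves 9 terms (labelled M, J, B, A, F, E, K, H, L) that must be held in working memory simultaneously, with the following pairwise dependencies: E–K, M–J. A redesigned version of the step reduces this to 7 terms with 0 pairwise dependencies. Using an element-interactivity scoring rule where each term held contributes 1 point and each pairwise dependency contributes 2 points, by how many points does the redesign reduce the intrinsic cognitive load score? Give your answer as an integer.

6

Original: 9 × 1 + 2 × 2 = 9 + 4 = 13.
Redesigned: 7 × 1 + 0 × 2 = 7 + 0 = 7.
Reduction = 13 − 7 = 6.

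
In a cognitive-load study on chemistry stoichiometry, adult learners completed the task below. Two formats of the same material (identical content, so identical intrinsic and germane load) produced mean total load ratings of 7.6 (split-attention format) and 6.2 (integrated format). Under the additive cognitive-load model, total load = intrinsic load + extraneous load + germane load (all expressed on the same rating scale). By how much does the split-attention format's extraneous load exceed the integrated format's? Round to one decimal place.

1.4

Intrinsic and germane load are equal across formats, so the difference in total load equals the difference in extraneous load.
Extraneous-load difference = 7.6 − 6.2 = 1.4.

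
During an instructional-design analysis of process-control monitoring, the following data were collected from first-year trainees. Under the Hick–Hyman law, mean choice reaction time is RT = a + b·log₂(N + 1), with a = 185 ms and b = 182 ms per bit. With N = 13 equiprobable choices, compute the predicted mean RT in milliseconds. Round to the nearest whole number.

log₂(13 + 1) = log₂(14) = 3.8074.
RT = 185 + 182 × 3.8074 = 185 + 692.9468 = 877.9468 ms.
≈ 878 ms.

878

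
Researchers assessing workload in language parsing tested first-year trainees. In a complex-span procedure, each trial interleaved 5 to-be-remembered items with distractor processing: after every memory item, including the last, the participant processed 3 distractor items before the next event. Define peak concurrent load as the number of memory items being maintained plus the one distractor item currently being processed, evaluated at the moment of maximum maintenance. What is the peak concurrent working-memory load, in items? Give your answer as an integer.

6

Maintenance is greatest during the distractor(s) after memory item 5: all 5 memory items are being held.
One distractor item is concurrently being processed.
Peak concurrent load = 5 + 1 = 6 items.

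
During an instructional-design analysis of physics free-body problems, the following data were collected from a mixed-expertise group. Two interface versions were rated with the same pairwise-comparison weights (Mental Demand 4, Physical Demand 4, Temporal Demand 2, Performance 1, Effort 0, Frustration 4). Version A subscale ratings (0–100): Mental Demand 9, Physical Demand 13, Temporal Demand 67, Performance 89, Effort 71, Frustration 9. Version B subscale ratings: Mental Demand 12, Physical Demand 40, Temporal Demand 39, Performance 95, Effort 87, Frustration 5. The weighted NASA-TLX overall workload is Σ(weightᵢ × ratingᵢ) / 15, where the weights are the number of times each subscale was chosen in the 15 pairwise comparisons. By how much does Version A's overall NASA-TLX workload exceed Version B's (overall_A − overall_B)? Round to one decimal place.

-3.6

Version A weighted sum = 4·9 + 4·13 + 2·67 + 1·89 + 0·71 + 4·9 = 36 + 52 + 134 + 89 + 0 + 36 = 347; overall_A = 347/15 = 23.1333.
Version B weighted sum = 4·12 + 4·40 + 2·39 + 1·95 + 0·87 + 4·5 = 48 + 160 + 78 + 95 + 0 + 20 = 401; overall_B = 401/15 = 26.7333.
Difference = 23.1333 − 26.7333 = -3.6000 ≈ -3.6.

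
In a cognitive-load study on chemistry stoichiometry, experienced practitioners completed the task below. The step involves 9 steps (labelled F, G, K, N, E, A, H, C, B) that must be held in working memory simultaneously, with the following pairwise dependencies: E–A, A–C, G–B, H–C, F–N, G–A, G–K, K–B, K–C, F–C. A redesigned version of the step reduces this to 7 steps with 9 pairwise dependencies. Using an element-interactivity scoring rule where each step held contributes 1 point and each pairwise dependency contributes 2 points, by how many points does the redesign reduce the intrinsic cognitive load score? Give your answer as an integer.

Original: 9 × 1 + 10 × 2 = 9 + 20 = 29.
Redesigned: 7 × 1 + 9 × 2 = 7 + 18 = 25.
Reduction = 29 − 25 = 4.

4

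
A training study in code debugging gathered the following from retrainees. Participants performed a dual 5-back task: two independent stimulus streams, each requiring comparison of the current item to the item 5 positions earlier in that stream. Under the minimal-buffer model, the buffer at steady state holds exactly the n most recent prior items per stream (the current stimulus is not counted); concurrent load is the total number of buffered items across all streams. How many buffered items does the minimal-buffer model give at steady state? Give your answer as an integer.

10

Each stream's buffer holds its 5 most recent prior items.
Two independent streams: 2 × 5 = 10 buffered items at steady state.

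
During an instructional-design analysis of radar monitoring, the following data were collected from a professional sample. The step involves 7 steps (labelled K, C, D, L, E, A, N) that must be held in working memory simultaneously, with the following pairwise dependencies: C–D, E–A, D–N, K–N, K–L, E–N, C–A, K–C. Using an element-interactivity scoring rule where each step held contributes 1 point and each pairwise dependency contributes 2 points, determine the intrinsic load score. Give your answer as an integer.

Count of steps held simultaneously: 7.
Count of pairwise dependencies listed: 8.
Element contribution: 7 × 1 = 7.
Interaction contribution: 8 × 2 = 16.
Intrinsic load = 7 + 16 = 23.

23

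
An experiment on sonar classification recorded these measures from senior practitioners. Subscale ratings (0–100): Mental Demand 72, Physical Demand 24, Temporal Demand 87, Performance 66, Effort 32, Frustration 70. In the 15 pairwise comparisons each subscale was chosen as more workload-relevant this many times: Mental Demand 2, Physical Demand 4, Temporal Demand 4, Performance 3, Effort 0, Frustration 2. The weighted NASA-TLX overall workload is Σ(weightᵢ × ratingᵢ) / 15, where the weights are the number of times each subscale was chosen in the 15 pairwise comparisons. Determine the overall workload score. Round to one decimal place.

61.7

The tallies are the weights (they sum to 15).
Weighted sum = 2·72 + 4·24 + 4·87 + 3·66 + 0·32 + 2·70
            = 144 + 96 + 348 + 198 + 0 + 140 = 926.
Overall workload = 926 / 15 = 61.7333 ≈ 61.7.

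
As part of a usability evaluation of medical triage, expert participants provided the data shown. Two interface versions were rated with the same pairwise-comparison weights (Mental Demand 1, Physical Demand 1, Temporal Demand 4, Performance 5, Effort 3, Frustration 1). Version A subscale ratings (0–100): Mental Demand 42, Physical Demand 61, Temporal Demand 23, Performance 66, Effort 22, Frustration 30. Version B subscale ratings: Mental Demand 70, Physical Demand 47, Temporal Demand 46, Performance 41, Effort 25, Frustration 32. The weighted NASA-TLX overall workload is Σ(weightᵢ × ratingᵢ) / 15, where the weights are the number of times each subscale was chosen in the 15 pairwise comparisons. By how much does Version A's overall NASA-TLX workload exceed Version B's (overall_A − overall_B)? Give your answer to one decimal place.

0.5

Version A weighted sum = 1·42 + 1·61 + 4·23 + 5·66 + 3·22 + 1·30 = 42 + 61 + 92 + 330 + 66 + 30 = 621; overall_A = 621/15 = 41.4000.
Version B weighted sum = 1·70 + 1·47 + 4·46 + 5·41 + 3·25 + 1·32 = 70 + 47 + 184 + 205 + 75 + 32 = 613; overall_B = 613/15 = 40.8667.
Difference = 41.4000 − 40.8667 = 0.5333 ≈ 0.5.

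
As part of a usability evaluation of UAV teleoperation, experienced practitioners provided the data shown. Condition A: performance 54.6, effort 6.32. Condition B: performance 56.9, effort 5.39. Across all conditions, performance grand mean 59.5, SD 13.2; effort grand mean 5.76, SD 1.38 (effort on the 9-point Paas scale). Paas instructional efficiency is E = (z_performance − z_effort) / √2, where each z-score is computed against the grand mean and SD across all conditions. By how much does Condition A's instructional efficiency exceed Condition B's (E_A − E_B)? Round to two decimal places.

Condition A: z_P = (54.6 − 59.5)/13.2 = -0.3712; z_E = (6.32 − 5.76)/1.38 = 0.4058; E_A = (-0.3712 − 0.4058)/√2 = -0.5494.
Condition B: z_P = (56.9 − 59.5)/13.2 = -0.1970; z_E = (5.39 − 5.76)/1.38 = -0.2681; E_B = (-0.1970 − (-0.2681))/√2 = 0.0503.
E_A − E_B = -0.5494 − 0.0503 = -0.5997 ≈ -0.60.

-0.60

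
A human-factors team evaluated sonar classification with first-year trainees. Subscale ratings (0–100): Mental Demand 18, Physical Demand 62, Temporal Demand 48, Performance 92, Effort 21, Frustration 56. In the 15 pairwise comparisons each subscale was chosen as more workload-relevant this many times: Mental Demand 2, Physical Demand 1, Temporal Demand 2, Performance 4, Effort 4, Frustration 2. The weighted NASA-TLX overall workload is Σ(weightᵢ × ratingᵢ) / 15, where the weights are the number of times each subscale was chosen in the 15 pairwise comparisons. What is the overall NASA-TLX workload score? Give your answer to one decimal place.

The tallies are the weights (they sum to 15).
Weighted sum = 2·18 + 1·62 + 2·48 + 4·92 + 4·21 + 2·56
            = 36 + 62 + 96 + 368 + 84 + 112 = 758.
Overall workload = 758 / 15 = 50.5333 ≈ 50.5.

50.5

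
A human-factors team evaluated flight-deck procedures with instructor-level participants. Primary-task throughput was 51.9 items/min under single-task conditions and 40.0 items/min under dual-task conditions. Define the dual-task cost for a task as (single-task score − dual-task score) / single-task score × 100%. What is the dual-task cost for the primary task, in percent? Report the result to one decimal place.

22.9

Cost = (51.9 − 40.0) / 51.9 × 100%
     = 11.9000 / 51.9 × 100% = 22.9287%.
≈ 22.9%.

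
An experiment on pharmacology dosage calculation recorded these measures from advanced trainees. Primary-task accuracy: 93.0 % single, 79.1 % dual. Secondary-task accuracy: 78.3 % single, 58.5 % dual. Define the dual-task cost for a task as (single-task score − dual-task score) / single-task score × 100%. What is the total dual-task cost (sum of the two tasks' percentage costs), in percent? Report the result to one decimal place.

40.2

Primary cost = (93.0 − 79.1) / 93.0 × 100% = 14.9462%.
Secondary cost = (78.3 − 58.5) / 78.3 × 100% = 25.2874%.
Total = 14.9462% + 25.2874% = 40.2336% ≈ 40.2%.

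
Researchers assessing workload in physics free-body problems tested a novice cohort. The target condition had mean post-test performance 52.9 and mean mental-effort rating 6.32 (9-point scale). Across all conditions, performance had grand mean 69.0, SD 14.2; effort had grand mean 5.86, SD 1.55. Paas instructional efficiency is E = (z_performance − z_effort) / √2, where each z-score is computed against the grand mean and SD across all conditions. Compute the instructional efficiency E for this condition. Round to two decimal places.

-1.01

z_performance = (52.9 − 69.0) / 14.2 = -16.1000 / 14.2 = -1.1338.
z_effort = (6.32 − 5.86) / 1.55 = 0.4600 / 1.55 = 0.2968.
z_P − z_E = -1.1338 − 0.2968 = -1.4306.
E = -1.4306 / √2 = -1.4306 / 1.41421 = -1.0116 ≈ -1.01.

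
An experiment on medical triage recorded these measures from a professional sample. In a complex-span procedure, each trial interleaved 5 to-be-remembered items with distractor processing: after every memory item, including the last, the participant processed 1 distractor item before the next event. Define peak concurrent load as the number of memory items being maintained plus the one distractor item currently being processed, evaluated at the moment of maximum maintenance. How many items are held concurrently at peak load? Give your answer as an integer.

Maintenance is greatest during the distractor(s) after memory item 5: all 5 memory items are being held.
One distractor item is concurrently being processed.
Peak concurrent load = 5 + 1 = 6 items.

6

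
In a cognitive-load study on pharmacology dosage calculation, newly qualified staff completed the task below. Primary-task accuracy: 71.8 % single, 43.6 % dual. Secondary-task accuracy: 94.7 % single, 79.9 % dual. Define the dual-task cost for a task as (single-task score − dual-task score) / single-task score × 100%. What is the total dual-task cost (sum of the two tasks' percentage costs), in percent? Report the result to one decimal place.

Primary cost = (71.8 − 43.6) / 71.8 × 100% = 39.2758%.
Secondary cost = (94.7 − 79.9) / 94.7 × 100% = 15.6283%.
Total = 39.2758% + 15.6283% = 54.9041% ≈ 54.9%.

54.9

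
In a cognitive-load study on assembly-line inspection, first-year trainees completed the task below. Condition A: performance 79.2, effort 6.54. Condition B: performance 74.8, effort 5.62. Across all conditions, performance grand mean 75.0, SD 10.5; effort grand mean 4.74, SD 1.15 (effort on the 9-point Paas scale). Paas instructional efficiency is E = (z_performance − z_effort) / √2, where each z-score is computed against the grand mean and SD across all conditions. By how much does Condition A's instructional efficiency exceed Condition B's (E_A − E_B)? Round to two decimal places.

-0.27

Condition A: z_P = (79.2 − 75.0)/10.5 = 0.4000; z_E = (6.54 − 4.74)/1.15 = 1.5652; E_A = (0.4000 − 1.5652)/√2 = -0.8239.
Condition B: z_P = (74.8 − 75.0)/10.5 = -0.0190; z_E = (5.62 − 4.74)/1.15 = 0.7652; E_B = (-0.0190 − 0.7652)/√2 = -0.5545.
E_A − E_B = -0.8239 − (-0.5545) = -0.2694 ≈ -0.27.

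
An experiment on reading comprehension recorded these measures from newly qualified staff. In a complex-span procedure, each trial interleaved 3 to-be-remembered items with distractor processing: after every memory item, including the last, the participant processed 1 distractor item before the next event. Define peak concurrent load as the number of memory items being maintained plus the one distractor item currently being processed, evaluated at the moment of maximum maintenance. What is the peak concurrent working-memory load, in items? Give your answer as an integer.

Maintenance is greatest during the distractor(s) after memory item 3: all 3 memory items are being held.
One distractor item is concurrently being processed.
Peak concurrent load = 3 + 1 = 4 items.

4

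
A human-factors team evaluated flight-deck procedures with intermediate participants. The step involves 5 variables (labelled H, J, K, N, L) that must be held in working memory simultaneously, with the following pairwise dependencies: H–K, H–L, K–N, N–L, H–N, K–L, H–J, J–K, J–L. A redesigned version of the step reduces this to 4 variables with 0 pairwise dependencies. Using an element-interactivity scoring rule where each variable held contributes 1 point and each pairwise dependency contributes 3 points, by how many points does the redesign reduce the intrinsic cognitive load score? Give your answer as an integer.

Original: 5 × 1 + 9 × 3 = 5 + 27 = 32.
Redesigned: 4 × 1 + 0 × 3 = 4 + 0 = 4.
Reduction = 32 − 4 = 28.

28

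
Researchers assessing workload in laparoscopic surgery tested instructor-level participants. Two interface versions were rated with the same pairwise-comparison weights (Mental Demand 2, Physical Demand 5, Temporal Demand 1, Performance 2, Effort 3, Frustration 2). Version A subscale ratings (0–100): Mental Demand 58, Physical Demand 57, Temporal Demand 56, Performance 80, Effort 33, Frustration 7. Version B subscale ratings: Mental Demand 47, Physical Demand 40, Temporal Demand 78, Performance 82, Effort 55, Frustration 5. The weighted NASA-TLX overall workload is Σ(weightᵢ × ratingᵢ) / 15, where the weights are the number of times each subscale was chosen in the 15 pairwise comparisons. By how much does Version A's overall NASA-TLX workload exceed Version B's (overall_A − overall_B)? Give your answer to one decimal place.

1.3

Version A weighted sum = 2·58 + 5·57 + 1·56 + 2·80 + 3·33 + 2·7 = 116 + 285 + 56 + 160 + 99 + 14 = 730; overall_A = 730/15 = 48.6667.
Version B weighted sum = 2·47 + 5·40 + 1·78 + 2·82 + 3·55 + 2·5 = 94 + 200 + 78 + 164 + 165 + 10 = 711; overall_B = 711/15 = 47.4000.
Difference = 48.6667 − 47.4000 = 1.2667 ≈ 1.3.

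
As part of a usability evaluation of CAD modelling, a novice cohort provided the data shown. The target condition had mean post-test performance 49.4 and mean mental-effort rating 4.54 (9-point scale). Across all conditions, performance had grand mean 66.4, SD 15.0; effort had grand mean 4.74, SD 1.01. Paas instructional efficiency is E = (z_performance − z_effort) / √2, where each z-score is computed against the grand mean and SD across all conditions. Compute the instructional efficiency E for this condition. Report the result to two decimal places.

-0.66

z_performance = (49.4 − 66.4) / 15.0 = -17.0000 / 15.0 = -1.1333.
z_effort = (4.54 − 4.74) / 1.01 = -0.2000 / 1.01 = -0.1980.
z_P − z_E = -1.1333 − (-0.1980) = -0.9353.
E = -0.9353 / √2 = -0.9353 / 1.41421 = -0.6614 ≈ -0.66.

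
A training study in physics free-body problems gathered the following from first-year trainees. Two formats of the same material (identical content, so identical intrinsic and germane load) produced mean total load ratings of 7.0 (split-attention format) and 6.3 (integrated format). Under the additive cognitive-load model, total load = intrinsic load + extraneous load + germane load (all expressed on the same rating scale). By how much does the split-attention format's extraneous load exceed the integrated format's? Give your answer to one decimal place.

Intrinsic and germane load are equal across formats, so the difference in total load equals the difference in extraneous load.
Extraneous-load difference = 7.0 − 6.3 = 0.7.

0.7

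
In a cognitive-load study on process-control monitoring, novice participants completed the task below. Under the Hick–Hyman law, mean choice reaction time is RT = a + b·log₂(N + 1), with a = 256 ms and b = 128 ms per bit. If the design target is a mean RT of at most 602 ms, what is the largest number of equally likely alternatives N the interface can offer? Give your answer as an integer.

Set 256 + 128·log₂(N + 1) ≤ 602.
log₂(N + 1) ≤ (602 − 256) / 128 = 2.7031.
N + 1 ≤ 2^2.7031 = 6.5120.
N ≤ 5.5120, so the largest integer N is 5.

5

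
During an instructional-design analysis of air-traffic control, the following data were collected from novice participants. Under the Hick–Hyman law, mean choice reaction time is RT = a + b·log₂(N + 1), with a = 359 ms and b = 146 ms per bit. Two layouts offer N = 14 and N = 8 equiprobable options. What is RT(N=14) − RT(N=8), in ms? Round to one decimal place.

107.6

RT(14) = 359 + 146·log₂(15) = 359 + 146·3.9069 = 929.4074 ms.
RT(8) = 359 + 146·log₂(9) = 359 + 146·3.1699 = 821.8054 ms.
Difference = 929.4074 − 821.8054 = 107.6020 ≈ 107.6 ms.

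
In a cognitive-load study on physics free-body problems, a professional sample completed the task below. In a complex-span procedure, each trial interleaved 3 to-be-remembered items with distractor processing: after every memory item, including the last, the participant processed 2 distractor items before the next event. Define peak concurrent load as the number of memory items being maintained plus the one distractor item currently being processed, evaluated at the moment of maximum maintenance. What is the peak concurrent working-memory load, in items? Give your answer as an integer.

Maintenance is greatest during the distractor(s) after memory item 3: all 3 memory items are being held.
One distractor item is concurrently being processed.
Peak concurrent load = 3 + 1 = 4 items.

4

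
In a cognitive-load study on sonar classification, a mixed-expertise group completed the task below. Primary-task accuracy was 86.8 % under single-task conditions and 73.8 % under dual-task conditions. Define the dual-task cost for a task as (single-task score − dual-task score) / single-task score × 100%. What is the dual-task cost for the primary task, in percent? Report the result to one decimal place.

15.0

Cost = (86.8 − 73.8) / 86.8 × 100%
     = 13.0000 / 86.8 × 100% = 14.9770%.
≈ 15.0%.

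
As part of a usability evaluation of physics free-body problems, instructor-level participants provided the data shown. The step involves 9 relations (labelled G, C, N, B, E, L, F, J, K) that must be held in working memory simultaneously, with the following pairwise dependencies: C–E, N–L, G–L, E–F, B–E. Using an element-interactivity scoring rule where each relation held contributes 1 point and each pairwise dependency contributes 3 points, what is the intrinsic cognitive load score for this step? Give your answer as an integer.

Count of relations held simultaneously: 9.
Count of pairwise dependencies listed: 5.
Element contribution: 9 × 1 = 9.
Interaction contribution: 5 × 3 = 15.
Intrinsic load = 9 + 15 = 24.

24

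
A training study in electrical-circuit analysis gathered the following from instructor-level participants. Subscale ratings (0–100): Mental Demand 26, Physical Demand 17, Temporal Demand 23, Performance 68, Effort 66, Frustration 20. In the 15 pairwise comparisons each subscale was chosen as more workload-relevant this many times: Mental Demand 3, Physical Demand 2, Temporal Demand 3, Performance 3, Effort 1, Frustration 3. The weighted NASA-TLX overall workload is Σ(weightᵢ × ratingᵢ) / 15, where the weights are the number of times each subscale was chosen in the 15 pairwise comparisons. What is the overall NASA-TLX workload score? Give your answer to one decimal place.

34.1

The tallies are the weights (they sum to 15).
Weighted sum = 3·26 + 2·17 + 3·23 + 3·68 + 1·66 + 3·20
            = 78 + 34 + 69 + 204 + 66 + 60 = 511.
Overall workload = 511 / 15 = 34.0667 ≈ 34.1.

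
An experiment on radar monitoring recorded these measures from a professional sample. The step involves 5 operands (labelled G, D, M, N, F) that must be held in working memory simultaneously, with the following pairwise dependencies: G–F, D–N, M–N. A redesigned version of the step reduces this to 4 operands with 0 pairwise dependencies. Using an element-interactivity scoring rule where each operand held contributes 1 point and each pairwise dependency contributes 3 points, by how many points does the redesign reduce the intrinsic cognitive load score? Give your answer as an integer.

Original: 5 × 1 + 3 × 3 = 5 + 9 = 14.
Redesigned: 4 × 1 + 0 × 3 = 4 + 0 = 4.
Reduction = 14 − 4 = 10.

10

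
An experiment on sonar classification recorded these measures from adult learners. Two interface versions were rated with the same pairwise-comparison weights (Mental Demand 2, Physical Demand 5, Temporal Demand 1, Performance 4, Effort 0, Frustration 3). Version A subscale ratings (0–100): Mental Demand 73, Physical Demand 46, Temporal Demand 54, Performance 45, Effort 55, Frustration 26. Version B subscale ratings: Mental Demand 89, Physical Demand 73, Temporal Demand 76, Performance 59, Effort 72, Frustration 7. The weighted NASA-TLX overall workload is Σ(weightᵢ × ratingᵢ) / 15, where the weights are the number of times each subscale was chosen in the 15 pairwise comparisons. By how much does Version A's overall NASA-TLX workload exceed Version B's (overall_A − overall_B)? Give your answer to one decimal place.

-12.5

Version A weighted sum = 2·73 + 5·46 + 1·54 + 4·45 + 0·55 + 3·26 = 146 + 230 + 54 + 180 + 0 + 78 = 688; overall_A = 688/15 = 45.8667.
Version B weighted sum = 2·89 + 5·73 + 1·76 + 4·59 + 0·72 + 3·7 = 178 + 365 + 76 + 236 + 0 + 21 = 876; overall_B = 876/15 = 58.4000.
Difference = 45.8667 − 58.4000 = -12.5333 ≈ -12.5.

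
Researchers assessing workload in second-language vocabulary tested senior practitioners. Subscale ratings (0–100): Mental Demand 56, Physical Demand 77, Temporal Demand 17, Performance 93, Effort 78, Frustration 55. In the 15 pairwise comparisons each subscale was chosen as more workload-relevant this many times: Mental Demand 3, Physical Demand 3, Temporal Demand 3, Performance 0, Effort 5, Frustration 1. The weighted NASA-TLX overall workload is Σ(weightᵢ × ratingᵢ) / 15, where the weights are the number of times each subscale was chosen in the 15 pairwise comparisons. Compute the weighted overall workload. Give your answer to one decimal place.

The tallies are the weights (they sum to 15).
Weighted sum = 3·56 + 3·77 + 3·17 + 0·93 + 5·78 + 1·55
            = 168 + 231 + 51 + 0 + 390 + 55 = 895.
Overall workload = 895 / 15 = 59.6667 ≈ 59.7.

59.7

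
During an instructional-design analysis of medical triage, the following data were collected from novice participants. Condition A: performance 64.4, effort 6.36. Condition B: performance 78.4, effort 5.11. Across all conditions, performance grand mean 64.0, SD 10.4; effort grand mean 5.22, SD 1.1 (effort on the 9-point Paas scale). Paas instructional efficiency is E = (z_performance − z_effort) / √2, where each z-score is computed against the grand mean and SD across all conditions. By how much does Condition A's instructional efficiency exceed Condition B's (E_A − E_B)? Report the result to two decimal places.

Condition A: z_P = (64.4 − 64.0)/10.4 = 0.0385; z_E = (6.36 − 5.22)/1.1 = 1.0364; E_A = (0.0385 − 1.0364)/√2 = -0.7056.
Condition B: z_P = (78.4 − 64.0)/10.4 = 1.3846; z_E = (5.11 − 5.22)/1.1 = -0.1000; E_B = (1.3846 − (-0.1000))/√2 = 1.0498.
E_A − E_B = -0.7056 − 1.0498 = -1.7554 ≈ -1.76.

-1.76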